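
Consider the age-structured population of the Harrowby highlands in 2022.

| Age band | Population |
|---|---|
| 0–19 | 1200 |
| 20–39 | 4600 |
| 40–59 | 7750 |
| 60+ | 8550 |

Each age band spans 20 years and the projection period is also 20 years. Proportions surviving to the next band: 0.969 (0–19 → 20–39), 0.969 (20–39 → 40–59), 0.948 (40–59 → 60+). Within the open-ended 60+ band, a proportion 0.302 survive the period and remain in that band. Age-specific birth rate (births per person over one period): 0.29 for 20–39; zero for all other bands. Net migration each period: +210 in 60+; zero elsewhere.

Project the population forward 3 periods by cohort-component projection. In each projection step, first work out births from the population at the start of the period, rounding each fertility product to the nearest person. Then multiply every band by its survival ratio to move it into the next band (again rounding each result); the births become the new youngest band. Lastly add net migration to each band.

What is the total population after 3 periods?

5497

(Bands numbered youngest = 1 to oldest = 4.)
— Period 1 —
Births: 4600 * 0.29 = 1334
Band 2: 1200 * 0.969 = 1163
Band 3: 4600 * 0.969 = 4457
Band 4: 7750 * 0.948 + 8550 * 0.302 = 7347 + 2582 = 9929
Net migration: Band 4 + 210 → 10139
End of period: [1334, 1163, 4457, 10139]
— Period 2 —
Births: 1163 * 0.29 = 337
Band 2: 1334 * 0.969 = 1293
Band 3: 1163 * 0.969 = 1127
Band 4: 4457 * 0.948 + 10139 * 0.302 = 4225 + 3062 = 7287
Net migration: Band 4 + 210 → 7497
End of period: [337, 1293, 1127, 7497]
— Period 3 —
Births: 1293 * 0.29 = 375
Band 2: 337 * 0.969 = 327
Band 3: 1293 * 0.969 = 1253
Band 4: 1127 * 0.948 + 7497 * 0.302 = 1068 + 2264 = 3332
Net migration: Band 4 + 210 → 3542
End of period: [375, 327, 1253, 3542]
Total after period 3: 375 + 327 + 1253 + 3542 = 5497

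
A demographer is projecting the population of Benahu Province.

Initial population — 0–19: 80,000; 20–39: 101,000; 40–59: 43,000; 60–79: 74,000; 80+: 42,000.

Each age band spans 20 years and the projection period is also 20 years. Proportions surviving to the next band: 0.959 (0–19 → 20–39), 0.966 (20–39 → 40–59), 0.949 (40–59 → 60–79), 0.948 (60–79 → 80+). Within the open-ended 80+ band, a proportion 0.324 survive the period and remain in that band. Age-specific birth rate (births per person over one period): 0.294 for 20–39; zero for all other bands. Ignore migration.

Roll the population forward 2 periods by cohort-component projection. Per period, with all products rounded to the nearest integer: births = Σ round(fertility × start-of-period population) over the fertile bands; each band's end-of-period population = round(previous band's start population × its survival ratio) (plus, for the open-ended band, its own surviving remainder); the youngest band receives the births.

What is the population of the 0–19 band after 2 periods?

[period 1]
Births: 101000 * 0.294 = 29694
20–39: 80000 * 0.959 = 76720
40–59: 101000 * 0.966 = 97566
60–79: 43000 * 0.949 = 40807
80+: 74000 * 0.948 + 42000 * 0.324 = 70152 + 13608 = 83760
End of period: [29694, 76720, 97566, 40807, 83760]
[period 2]
Births: 76720 * 0.294 = 22556
20–39: 29694 * 0.959 = 28477
40–59: 76720 * 0.966 = 74112
60–79: 97566 * 0.949 = 92590
80+: 40807 * 0.948 + 83760 * 0.324 = 38685 + 27138 = 65823
End of period: [22556, 28477, 74112, 92590, 65823]

22556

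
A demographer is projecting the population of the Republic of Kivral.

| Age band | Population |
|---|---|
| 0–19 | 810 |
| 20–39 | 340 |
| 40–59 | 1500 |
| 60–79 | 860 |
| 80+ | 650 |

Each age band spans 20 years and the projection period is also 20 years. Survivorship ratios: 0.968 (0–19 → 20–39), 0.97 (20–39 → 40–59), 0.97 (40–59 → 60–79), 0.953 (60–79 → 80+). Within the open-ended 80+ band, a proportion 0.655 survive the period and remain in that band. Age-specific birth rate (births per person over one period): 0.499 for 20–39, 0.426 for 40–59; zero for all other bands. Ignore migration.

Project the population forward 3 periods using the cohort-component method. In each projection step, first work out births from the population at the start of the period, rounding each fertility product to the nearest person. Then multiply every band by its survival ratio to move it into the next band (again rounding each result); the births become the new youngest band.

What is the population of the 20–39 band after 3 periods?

Let group 1 be 0–19 through group 5 = 80+.
Period 1:
Births: 340 × 0.499 = 170  |  1500 × 0.426 = 639 — total 809
Group 2: 810 × 0.968 = 784
Group 3: 340 × 0.97 = 330
Group 4: 1500 × 0.97 = 1455
Group 5: 860 × 0.953 + 650 × 0.655 = 820 + 426 = 1246
→ [809, 784, 330, 1455, 1246]
Period 2:
Births: 784 × 0.499 = 391  |  330 × 0.426 = 141 — total 532
Group 2: 809 × 0.968 = 783
Group 3: 784 × 0.97 = 760
Group 4: 330 × 0.97 = 320
Group 5: 1455 × 0.953 + 1246 × 0.655 = 1387 + 816 = 2203
→ [532, 783, 760, 320, 2203]
Period 3:
Births: 783 × 0.499 = 391  |  760 × 0.426 = 324 — total 715
Group 2: 532 × 0.968 = 515
Group 3: 783 × 0.97 = 760
Group 4: 760 × 0.97 = 737
Group 5: 320 × 0.953 + 2203 × 0.655 = 305 + 1443 = 1748
→ [715, 515, 760, 737, 1748]

515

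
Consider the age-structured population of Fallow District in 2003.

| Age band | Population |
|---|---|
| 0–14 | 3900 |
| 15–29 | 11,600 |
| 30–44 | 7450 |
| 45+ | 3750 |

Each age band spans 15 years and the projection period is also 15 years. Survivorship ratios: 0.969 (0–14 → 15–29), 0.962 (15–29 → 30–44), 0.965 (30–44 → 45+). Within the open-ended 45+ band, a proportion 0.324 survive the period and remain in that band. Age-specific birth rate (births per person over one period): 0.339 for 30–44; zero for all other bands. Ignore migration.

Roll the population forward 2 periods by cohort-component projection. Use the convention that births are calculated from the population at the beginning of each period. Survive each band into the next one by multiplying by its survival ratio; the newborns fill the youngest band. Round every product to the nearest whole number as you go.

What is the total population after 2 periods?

23357

[period 1]
Births: 7450 × 0.339 = 2526
15–29: 3900 × 0.969 = 3779
30–44: 11600 × 0.962 = 11159
45+: 7450 × 0.965 + 3750 × 0.324 = 7189 + 1215 = 8404
→ [2526, 3779, 11159, 8404]
[period 2]
Births: 11159 × 0.339 = 3783
15–29: 2526 × 0.969 = 2448
30–44: 3779 × 0.962 = 3635
45+: 11159 × 0.965 + 8404 × 0.324 = 10768 + 2723 = 13491
→ [3783, 2448, 3635, 13491]
Total after period 2: 3783 + 2448 + 3635 + 13491 = 23357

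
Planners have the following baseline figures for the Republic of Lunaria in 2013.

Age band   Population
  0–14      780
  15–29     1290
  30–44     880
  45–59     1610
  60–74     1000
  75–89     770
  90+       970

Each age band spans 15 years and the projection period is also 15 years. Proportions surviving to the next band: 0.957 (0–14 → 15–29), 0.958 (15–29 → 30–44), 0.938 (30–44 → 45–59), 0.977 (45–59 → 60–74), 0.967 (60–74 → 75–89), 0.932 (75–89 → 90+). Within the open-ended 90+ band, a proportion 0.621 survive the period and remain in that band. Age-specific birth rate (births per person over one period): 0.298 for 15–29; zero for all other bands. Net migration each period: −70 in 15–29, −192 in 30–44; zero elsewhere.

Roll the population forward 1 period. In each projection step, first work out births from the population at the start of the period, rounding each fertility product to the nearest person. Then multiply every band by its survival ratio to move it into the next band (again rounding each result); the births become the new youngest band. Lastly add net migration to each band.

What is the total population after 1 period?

Period 1.
Births: 1290 × 0.298 = 384
15–29: 780 × 0.957 = 746
30–44: 1290 × 0.958 = 1236
45–59: 880 × 0.938 = 825
60–74: 1610 × 0.977 = 1573
75–89: 1000 × 0.967 = 967
90+: 770 × 0.932 + 970 × 0.621 = 718 + 602 = 1320
Net migration: 15–29 − 70 → 676; 30–44 − 192 → 1044
Giving 384 / 676 / 1044 / 825 / 1573 / 967 / 1320.
Total after period 1: 384 + 676 + 1044 + 825 + 1573 + 967 + 1320 = 6789

6789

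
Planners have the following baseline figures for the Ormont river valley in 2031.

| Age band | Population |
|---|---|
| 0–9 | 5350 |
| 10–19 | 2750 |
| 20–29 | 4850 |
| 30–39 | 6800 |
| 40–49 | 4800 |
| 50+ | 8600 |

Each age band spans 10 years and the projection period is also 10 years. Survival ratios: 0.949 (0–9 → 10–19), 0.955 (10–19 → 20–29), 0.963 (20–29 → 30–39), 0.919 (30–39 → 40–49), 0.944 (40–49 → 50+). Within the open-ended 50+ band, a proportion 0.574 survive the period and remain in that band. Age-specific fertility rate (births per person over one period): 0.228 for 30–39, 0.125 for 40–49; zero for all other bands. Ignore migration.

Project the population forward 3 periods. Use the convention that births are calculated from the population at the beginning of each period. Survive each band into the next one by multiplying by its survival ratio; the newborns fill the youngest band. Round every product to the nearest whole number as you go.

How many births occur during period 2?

(Groups numbered youngest = 1 to oldest = 6.)
After projecting period 1:
Births: 6800 × 0.228 = 1550, 4800 × 0.125 = 600 → 2150
Group 2: 5350 × 0.949 = 5077
Group 3: 2750 × 0.955 = 2626
Group 4: 4850 × 0.963 = 4671
Group 5: 6800 × 0.919 = 6249
Group 6: 4800 × 0.944 + 8600 × 0.574 = 4531 + 4936 = 9467
→ [2150, 5077, 2626, 4671, 6249, 9467]
After projecting period 2:
Births: 4671 × 0.228 = 1065, 6249 × 0.125 = 781 → 1846
Group 2: 2150 × 0.949 = 2040
Group 3: 5077 × 0.955 = 4849
Group 4: 2626 × 0.963 = 2529
Group 5: 4671 × 0.919 = 4293
Group 6: 6249 × 0.944 + 9467 × 0.574 = 5899 + 5434 = 11333
→ [1846, 2040, 4849, 2529, 4293, 11333]

1846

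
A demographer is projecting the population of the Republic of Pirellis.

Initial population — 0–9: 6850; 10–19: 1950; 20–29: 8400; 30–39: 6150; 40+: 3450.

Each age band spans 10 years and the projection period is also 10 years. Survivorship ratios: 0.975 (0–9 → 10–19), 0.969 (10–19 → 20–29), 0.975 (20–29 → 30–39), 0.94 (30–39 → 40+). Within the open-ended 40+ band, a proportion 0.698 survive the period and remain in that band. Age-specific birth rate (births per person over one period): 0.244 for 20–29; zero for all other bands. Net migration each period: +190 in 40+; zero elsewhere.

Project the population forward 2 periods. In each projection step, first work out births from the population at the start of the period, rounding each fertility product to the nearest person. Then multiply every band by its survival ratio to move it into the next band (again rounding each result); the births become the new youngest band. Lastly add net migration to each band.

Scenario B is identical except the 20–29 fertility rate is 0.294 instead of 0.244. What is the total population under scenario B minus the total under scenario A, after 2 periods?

(Groups numbered youngest = 1 to oldest = 5.)
— Period 1 —
Births: 8400 × 0.244 = 2050
Group 2: 6850 × 0.975 = 6679
Group 3: 1950 × 0.969 = 1890
Group 4: 8400 × 0.975 = 8190
Group 5: 6150 × 0.94 + 3450 × 0.698 = 5781 + 2408 = 8189
Net migration: Group 5 + 190 → 8379
→ [2050, 6679, 1890, 8190, 8379]
— Period 2 —
Births: 1890 × 0.244 = 461
Group 2: 2050 × 0.975 = 1999
Group 3: 6679 × 0.969 = 6472
Group 4: 1890 × 0.975 = 1843
Group 5: 8190 × 0.94 + 8379 × 0.698 = 7699 + 5849 = 13548
Net migration: Group 5 + 190 → 13738
→ [461, 1999, 6472, 1843, 13738]
Scenario A total after 2 periods: 24513
Scenario B projection —
— Period 1 —
Births: 8400 × 0.294 = 2470
Group 2: 6850 × 0.975 = 6679
Group 3: 1950 × 0.969 = 1890
Group 4: 8400 × 0.975 = 8190
Group 5: 6150 × 0.94 + 3450 × 0.698 = 5781 + 2408 = 8189
Net migration: Group 5 + 190 → 8379
→ [2470, 6679, 1890, 8190, 8379]
— Period 2 —
Births: 1890 × 0.294 = 556
Group 2: 2470 × 0.975 = 2408
Group 3: 6679 × 0.969 = 6472
Group 4: 1890 × 0.975 = 1843
Group 5: 8190 × 0.94 + 8379 × 0.698 = 7699 + 5849 = 13548
Net migration: Group 5 + 190 → 13738
→ [556, 2408, 6472, 1843, 13738]
Scenario B total after 2 periods: 25017
Difference B − A = 25017 − 24513 = 504

504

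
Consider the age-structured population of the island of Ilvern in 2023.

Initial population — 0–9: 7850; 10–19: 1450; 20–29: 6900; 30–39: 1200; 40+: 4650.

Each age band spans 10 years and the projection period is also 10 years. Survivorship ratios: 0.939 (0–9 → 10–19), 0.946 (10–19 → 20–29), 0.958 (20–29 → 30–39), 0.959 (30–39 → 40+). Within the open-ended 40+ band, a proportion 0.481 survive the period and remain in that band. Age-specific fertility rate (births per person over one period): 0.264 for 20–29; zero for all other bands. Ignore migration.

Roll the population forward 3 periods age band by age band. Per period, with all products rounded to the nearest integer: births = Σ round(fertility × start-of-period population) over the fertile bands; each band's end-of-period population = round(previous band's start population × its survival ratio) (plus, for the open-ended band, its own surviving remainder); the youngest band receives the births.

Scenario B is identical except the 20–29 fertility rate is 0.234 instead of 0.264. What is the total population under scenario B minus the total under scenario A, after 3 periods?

[period 1]
Births: 6900 * 0.264 = 1822
10–19: 7850 * 0.939 = 7371
20–29: 1450 * 0.946 = 1372
30–39: 6900 * 0.958 = 6610
40+: 1200 * 0.959 + 4650 * 0.481 = 1151 + 2237 = 3388
Giving 1822 / 7371 / 1372 / 6610 / 3388.
[period 2]
Births: 1372 * 0.264 = 362
10–19: 1822 * 0.939 = 1711
20–29: 7371 * 0.946 = 6973
30–39: 1372 * 0.958 = 1314
40+: 6610 * 0.959 + 3388 * 0.481 = 6339 + 1630 = 7969
Giving 362 / 1711 / 6973 / 1314 / 7969.
[period 3]
Births: 6973 * 0.264 = 1841
10–19: 362 * 0.939 = 340
20–29: 1711 * 0.946 = 1619
30–39: 6973 * 0.958 = 6680
40+: 1314 * 0.959 + 7969 * 0.481 = 1260 + 3833 = 5093
Giving 1841 / 340 / 1619 / 6680 / 5093.
Scenario A total after 3 periods: 15573
Scenario B projection —
[period 1]
Births: 6900 * 0.234 = 1615
10–19: 7850 * 0.939 = 7371
20–29: 1450 * 0.946 = 1372
30–39: 6900 * 0.958 = 6610
40+: 1200 * 0.959 + 4650 * 0.481 = 1151 + 2237 = 3388
Giving 1615 / 7371 / 1372 / 6610 / 3388.
[period 2]
Births: 1372 * 0.234 = 321
10–19: 1615 * 0.939 = 1516
20–29: 7371 * 0.946 = 6973
30–39: 1372 * 0.958 = 1314
40+: 6610 * 0.959 + 3388 * 0.481 = 6339 + 1630 = 7969
Giving 321 / 1516 / 6973 / 1314 / 7969.
[period 3]
Births: 6973 * 0.234 = 1632
10–19: 321 * 0.939 = 301
20–29: 1516 * 0.946 = 1434
30–39: 6973 * 0.958 = 6680
40+: 1314 * 0.959 + 7969 * 0.481 = 1260 + 3833 = 5093
Giving 1632 / 301 / 1434 / 6680 / 5093.
Scenario B total after 3 periods: 15140
Difference B − A = 15140 − 15573 = -433

-433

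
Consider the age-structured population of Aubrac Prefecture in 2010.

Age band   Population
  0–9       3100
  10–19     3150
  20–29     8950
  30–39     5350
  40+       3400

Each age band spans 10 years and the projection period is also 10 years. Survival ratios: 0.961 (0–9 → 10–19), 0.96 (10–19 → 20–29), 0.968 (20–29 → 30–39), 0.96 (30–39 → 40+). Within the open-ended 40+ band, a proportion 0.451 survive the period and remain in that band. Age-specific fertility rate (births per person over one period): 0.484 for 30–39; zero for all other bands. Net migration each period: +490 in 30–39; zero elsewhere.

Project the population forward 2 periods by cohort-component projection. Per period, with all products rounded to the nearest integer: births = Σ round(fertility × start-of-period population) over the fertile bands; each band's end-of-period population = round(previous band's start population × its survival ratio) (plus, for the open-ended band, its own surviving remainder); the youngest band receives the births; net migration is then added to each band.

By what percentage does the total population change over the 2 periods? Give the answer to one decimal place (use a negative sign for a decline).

— Period 1 —
Births: 5350 * 0.484 = 2589
10–19: 3100 * 0.961 = 2979
20–29: 3150 * 0.96 = 3024
30–39: 8950 * 0.968 = 8664
40+: 5350 * 0.96 + 3400 * 0.451 = 5136 + 1533 = 6669
Net migration: 30–39 + 490 → 9154
Giving 2589 / 2979 / 3024 / 9154 / 6669.
— Period 2 —
Births: 9154 * 0.484 = 4431
10–19: 2589 * 0.961 = 2488
20–29: 2979 * 0.96 = 2860
30–39: 3024 * 0.968 = 2927
40+: 9154 * 0.96 + 6669 * 0.451 = 8788 + 3008 = 11796
Net migration: 30–39 + 490 → 3417
Giving 4431 / 2488 / 2860 / 3417 / 11796.
Total: 23950 → 24992; change = 1042; percentage change = 4.4%

4.4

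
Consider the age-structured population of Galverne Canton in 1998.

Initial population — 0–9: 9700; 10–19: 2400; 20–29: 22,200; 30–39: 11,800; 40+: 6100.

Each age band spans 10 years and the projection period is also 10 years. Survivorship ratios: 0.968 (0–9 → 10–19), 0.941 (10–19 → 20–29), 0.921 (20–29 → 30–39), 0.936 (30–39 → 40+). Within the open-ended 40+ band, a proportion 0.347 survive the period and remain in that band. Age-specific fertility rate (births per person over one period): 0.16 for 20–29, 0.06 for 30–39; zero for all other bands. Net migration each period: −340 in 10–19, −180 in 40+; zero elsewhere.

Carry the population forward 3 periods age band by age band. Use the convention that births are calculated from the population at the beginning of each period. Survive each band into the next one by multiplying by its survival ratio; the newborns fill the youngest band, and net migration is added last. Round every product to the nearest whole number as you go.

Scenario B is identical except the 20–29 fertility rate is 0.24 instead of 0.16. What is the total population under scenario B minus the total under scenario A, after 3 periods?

Period 1:
Births: 22200 * 0.16 = 3552 ; 11800 * 0.06 = 708 → 4260
10–19: 9700 * 0.968 = 9390
20–29: 2400 * 0.941 = 2258
30–39: 22200 * 0.921 = 20446
40+: 11800 * 0.936 + 6100 * 0.347 = 11045 + 2117 = 13162
Net migration: 10–19 − 340 → 9050; 40+ − 180 → 12982
→ [4260, 9050, 2258, 20446, 12982]
Period 2:
Births: 2258 * 0.16 = 361 ; 20446 * 0.06 = 1227 → 1588
10–19: 4260 * 0.968 = 4124
20–29: 9050 * 0.941 = 8516
30–39: 2258 * 0.921 = 2080
40+: 20446 * 0.936 + 12982 * 0.347 = 19137 + 4505 = 23642
Net migration: 10–19 − 340 → 3784; 40+ − 180 → 23462
→ [1588, 3784, 8516, 2080, 23462]
Period 3:
Births: 8516 * 0.16 = 1363 ; 2080 * 0.06 = 125 → 1488
10–19: 1588 * 0.968 = 1537
20–29: 3784 * 0.941 = 3561
30–39: 8516 * 0.921 = 7843
40+: 2080 * 0.936 + 23462 * 0.347 = 1947 + 8141 = 10088
Net migration: 10–19 − 340 → 1197; 40+ − 180 → 9908
→ [1488, 1197, 3561, 7843, 9908]
Scenario A total after 3 periods: 23997
Scenario B projection —
Period 1:
Births: 22200 * 0.24 = 5328 ; 11800 * 0.06 = 708 → 6036
10–19: 9700 * 0.968 = 9390
20–29: 2400 * 0.941 = 2258
30–39: 22200 * 0.921 = 20446
40+: 11800 * 0.936 + 6100 * 0.347 = 11045 + 2117 = 13162
Net migration: 10–19 − 340 → 9050; 40+ − 180 → 12982
→ [6036, 9050, 2258, 20446, 12982]
Period 2:
Births: 2258 * 0.24 = 542 ; 20446 * 0.06 = 1227 → 1769
10–19: 6036 * 0.968 = 5843
20–29: 9050 * 0.941 = 8516
30–39: 2258 * 0.921 = 2080
40+: 20446 * 0.936 + 12982 * 0.347 = 19137 + 4505 = 23642
Net migration: 10–19 − 340 → 5503; 40+ − 180 → 23462
→ [1769, 5503, 8516, 2080, 23462]
Period 3:
Births: 8516 * 0.24 = 2044 ; 2080 * 0.06 = 125 → 2169
10–19: 1769 * 0.968 = 1712
20–29: 5503 * 0.941 = 5178
30–39: 8516 * 0.921 = 7843
40+: 2080 * 0.936 + 23462 * 0.347 = 1947 + 8141 = 10088
Net migration: 10–19 − 340 → 1372; 40+ − 180 → 9908
→ [2169, 1372, 5178, 7843, 9908]
Scenario B total after 3 periods: 26470
Difference B − A = 26470 − 23997 = 2473

2473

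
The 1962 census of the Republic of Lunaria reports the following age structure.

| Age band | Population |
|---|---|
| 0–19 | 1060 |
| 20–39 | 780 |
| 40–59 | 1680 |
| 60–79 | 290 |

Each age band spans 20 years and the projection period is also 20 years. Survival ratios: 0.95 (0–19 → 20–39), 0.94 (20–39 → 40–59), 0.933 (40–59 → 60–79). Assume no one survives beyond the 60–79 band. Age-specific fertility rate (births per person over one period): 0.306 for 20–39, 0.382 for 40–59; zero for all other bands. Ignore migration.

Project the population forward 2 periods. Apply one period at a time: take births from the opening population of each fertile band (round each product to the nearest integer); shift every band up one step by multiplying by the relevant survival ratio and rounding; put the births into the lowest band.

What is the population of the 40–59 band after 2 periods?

947

[period 1]
Births: 780 × 0.306 = 239  |  1680 × 0.382 = 642 ⇒ total 881
20–39: 1060 × 0.95 = 1007
40–59: 780 × 0.94 = 733
60–79: 1680 × 0.933 = 1567
→ [881, 1007, 733, 1567]
[period 2]
Births: 1007 × 0.306 = 308  |  733 × 0.382 = 280 ⇒ total 588
20–39: 881 × 0.95 = 837
40–59: 1007 × 0.94 = 947
60–79: 733 × 0.933 = 684
→ [588, 837, 947, 684]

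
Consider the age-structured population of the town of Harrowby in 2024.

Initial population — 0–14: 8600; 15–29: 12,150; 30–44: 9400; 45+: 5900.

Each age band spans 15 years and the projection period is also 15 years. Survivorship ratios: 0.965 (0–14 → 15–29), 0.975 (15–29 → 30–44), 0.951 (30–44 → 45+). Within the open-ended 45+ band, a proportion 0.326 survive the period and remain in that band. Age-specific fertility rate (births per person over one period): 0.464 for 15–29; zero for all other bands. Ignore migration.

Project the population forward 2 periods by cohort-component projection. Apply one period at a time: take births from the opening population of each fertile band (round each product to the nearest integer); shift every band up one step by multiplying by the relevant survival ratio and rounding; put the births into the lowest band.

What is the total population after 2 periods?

32191

Period 1.
Births: 12150 × 0.464 = 5638
15–29: 8600 × 0.965 = 8299
30–44: 12150 × 0.975 = 11846
45+: 9400 × 0.951 + 5900 × 0.326 = 8939 + 1923 = 10862
Giving 5638 / 8299 / 11846 / 10862.
Period 2.
Births: 8299 × 0.464 = 3851
15–29: 5638 × 0.965 = 5441
30–44: 8299 × 0.975 = 8092
45+: 11846 × 0.951 + 10862 × 0.326 = 11266 + 3541 = 14807
Giving 3851 / 5441 / 8092 / 14807.
Total after period 2: 3851 + 5441 + 8092 + 14807 = 32191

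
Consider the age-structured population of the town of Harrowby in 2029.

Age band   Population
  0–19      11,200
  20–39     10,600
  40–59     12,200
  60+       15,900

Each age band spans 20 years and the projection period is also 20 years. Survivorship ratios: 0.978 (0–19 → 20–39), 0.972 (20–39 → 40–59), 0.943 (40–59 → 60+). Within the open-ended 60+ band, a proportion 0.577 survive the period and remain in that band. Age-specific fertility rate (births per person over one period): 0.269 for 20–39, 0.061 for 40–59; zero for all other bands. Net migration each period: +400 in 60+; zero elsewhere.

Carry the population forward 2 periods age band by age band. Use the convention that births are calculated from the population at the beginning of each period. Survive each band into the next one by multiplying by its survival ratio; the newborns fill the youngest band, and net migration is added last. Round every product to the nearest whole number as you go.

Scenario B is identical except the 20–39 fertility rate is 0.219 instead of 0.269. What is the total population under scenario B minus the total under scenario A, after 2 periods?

Call the bands 1 to 4, youngest first.
[period 1]
Births: 10600 * 0.269 = 2851 ; 12200 * 0.061 = 744 ⇒ total 3595
Band 2: 11200 * 0.978 = 10954
Band 3: 10600 * 0.972 = 10303
Band 4: 12200 * 0.943 + 15900 * 0.577 = 11505 + 9174 = 20679
Net migration: Band 4 + 400 → 21079
→ [3595, 10954, 10303, 21079]
[period 2]
Births: 10954 * 0.269 = 2947 ; 10303 * 0.061 = 628 ⇒ total 3575
Band 2: 3595 * 0.978 = 3516
Band 3: 10954 * 0.972 = 10647
Band 4: 10303 * 0.943 + 21079 * 0.577 = 9716 + 12163 = 21879
Net migration: Band 4 + 400 → 22279
→ [3575, 3516, 10647, 22279]
Scenario A total after 2 periods: 40017
Scenario B projection —
[period 1]
Births: 10600 * 0.219 = 2321 ; 12200 * 0.061 = 744 ⇒ total 3065
Band 2: 11200 * 0.978 = 10954
Band 3: 10600 * 0.972 = 10303
Band 4: 12200 * 0.943 + 15900 * 0.577 = 11505 + 9174 = 20679
Net migration: Band 4 + 400 → 21079
→ [3065, 10954, 10303, 21079]
[period 2]
Births: 10954 * 0.219 = 2399 ; 10303 * 0.061 = 628 ⇒ total 3027
Band 2: 3065 * 0.978 = 2998
Band 3: 10954 * 0.972 = 10647
Band 4: 10303 * 0.943 + 21079 * 0.577 = 9716 + 12163 = 21879
Net migration: Band 4 + 400 → 22279
→ [3027, 2998, 10647, 22279]
Scenario B total after 2 periods: 38951
Difference B − A = 38951 − 40017 = -1066

-1066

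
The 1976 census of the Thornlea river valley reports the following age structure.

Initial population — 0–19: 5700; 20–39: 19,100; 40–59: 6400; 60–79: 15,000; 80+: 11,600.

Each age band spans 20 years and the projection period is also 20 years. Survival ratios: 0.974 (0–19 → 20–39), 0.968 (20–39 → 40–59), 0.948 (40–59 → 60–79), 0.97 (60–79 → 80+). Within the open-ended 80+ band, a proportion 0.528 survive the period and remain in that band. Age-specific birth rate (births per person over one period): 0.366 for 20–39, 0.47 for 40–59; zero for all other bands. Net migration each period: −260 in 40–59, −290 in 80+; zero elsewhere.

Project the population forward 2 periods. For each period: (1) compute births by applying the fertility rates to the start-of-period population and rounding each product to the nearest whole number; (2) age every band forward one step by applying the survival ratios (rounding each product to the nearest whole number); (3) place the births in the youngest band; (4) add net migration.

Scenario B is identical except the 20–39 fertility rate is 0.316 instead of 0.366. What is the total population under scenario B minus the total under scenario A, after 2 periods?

-1208

Numbering the groups 1..5 from youngest to oldest:
— Period 1 —
Births: 19100 × 0.366 = 6991, 6400 × 0.47 = 3008 ⇒ total 9999
Group 2: 5700 × 0.974 = 5552
Group 3: 19100 × 0.968 = 18489
Group 4: 6400 × 0.948 = 6067
Group 5: 15000 × 0.97 + 11600 × 0.528 = 14550 + 6125 = 20675
Net migration: Group 3 − 260 → 18229; Group 5 − 290 → 20385
Giving 9999 / 5552 / 18229 / 6067 / 20385.
— Period 2 —
Births: 5552 × 0.366 = 2032, 18229 × 0.47 = 8568 ⇒ total 10600
Group 2: 9999 × 0.974 = 9739
Group 3: 5552 × 0.968 = 5374
Group 4: 18229 × 0.948 = 17281
Group 5: 6067 × 0.97 + 20385 × 0.528 = 5885 + 10763 = 16648
Net migration: Group 3 − 260 → 5114; Group 5 − 290 → 16358
Giving 10600 / 9739 / 5114 / 17281 / 16358.
Scenario A total after 2 periods: 59092
Scenario B projection —
— Period 1 —
Births: 19100 × 0.316 = 6036, 6400 × 0.47 = 3008 ⇒ total 9044
Group 2: 5700 × 0.974 = 5552
Group 3: 19100 × 0.968 = 18489
Group 4: 6400 × 0.948 = 6067
Group 5: 15000 × 0.97 + 11600 × 0.528 = 14550 + 6125 = 20675
Net migration: Group 3 − 260 → 18229; Group 5 − 290 → 20385
Giving 9044 / 5552 / 18229 / 6067 / 20385.
— Period 2 —
Births: 5552 × 0.316 = 1754, 18229 × 0.47 = 8568 ⇒ total 10322
Group 2: 9044 × 0.974 = 8809
Group 3: 5552 × 0.968 = 5374
Group 4: 18229 × 0.948 = 17281
Group 5: 6067 × 0.97 + 20385 × 0.528 = 5885 + 10763 = 16648
Net migration: Group 3 − 260 → 5114; Group 5 − 290 → 16358
Giving 10322 / 8809 / 5114 / 17281 / 16358.
Scenario B total after 2 periods: 57884
Difference B − A = 57884 − 59092 = -1208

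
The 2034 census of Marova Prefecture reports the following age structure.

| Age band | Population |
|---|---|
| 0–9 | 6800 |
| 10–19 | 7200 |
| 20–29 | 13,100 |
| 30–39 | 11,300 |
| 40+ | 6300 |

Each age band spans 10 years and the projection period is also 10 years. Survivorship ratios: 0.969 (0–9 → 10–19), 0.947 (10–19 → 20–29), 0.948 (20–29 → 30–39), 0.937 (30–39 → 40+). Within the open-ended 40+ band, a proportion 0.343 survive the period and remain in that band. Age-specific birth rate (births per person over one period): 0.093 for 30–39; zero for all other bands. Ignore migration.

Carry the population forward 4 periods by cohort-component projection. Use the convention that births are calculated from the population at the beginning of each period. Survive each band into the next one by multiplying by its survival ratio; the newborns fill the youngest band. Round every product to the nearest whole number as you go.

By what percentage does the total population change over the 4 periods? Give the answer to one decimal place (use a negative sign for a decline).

-71.8

(Bands numbered youngest = 1 to oldest = 5.)
[period 1]
Births: 11300 × 0.093 = 1051
Band 2: 6800 × 0.969 = 6589
Band 3: 7200 × 0.947 = 6818
Band 4: 13100 × 0.948 = 12419
Band 5: 11300 × 0.937 + 6300 × 0.343 = 10588 + 2161 = 12749
→ [1051, 6589, 6818, 12419, 12749]
[period 2]
Births: 12419 × 0.093 = 1155
Band 2: 1051 × 0.969 = 1018
Band 3: 6589 × 0.947 = 6240
Band 4: 6818 × 0.948 = 6463
Band 5: 12419 × 0.937 + 12749 × 0.343 = 11637 + 4373 = 16010
→ [1155, 1018, 6240, 6463, 16010]
[period 3]
Births: 6463 × 0.093 = 601
Band 2: 1155 × 0.969 = 1119
Band 3: 1018 × 0.947 = 964
Band 4: 6240 × 0.948 = 5916
Band 5: 6463 × 0.937 + 16010 × 0.343 = 6056 + 5491 = 11547
→ [601, 1119, 964, 5916, 11547]
[period 4]
Births: 5916 × 0.093 = 550
Band 2: 601 × 0.969 = 582
Band 3: 1119 × 0.947 = 1060
Band 4: 964 × 0.948 = 914
Band 5: 5916 × 0.937 + 11547 × 0.343 = 5543 + 3961 = 9504
→ [550, 582, 1060, 914, 9504]
Total: 44700 → 12610; change = -32090; percentage change = -71.8%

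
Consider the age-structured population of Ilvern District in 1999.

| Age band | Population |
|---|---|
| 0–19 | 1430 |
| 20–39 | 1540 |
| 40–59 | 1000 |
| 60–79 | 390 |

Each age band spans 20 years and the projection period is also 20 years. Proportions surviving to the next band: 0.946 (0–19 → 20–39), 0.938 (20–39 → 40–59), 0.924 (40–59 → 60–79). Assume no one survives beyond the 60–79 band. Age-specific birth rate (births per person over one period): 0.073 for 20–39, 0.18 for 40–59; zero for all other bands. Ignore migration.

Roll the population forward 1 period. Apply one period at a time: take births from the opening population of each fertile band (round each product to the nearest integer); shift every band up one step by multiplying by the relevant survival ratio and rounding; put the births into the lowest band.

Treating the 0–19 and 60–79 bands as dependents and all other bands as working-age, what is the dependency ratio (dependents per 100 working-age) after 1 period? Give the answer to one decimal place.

43.5

Numbering the groups 1..4 from youngest to oldest:
[period 1]
Births: 1540 × 0.073 = 112 ; 1000 × 0.18 = 180 ⇒ total 292
Group 2: 1430 × 0.946 = 1353
Group 3: 1540 × 0.938 = 1445
Group 4: 1000 × 0.924 = 924
Giving 292 / 1353 / 1445 / 924.
Dependents (band 0–19 + band 60–79) = 292 + 924 = 1216; working-age = 2798; ratio = 1216/2798 × 100 = 43.5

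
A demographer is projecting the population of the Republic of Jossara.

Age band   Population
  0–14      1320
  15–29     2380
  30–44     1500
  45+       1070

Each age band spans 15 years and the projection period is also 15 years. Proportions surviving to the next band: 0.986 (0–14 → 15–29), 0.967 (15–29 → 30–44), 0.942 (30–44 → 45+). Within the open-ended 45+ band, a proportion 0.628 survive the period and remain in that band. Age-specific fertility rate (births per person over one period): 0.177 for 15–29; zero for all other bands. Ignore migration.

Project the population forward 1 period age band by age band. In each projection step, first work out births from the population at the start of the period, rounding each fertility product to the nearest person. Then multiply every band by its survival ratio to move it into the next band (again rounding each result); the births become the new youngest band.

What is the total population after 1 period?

Numbering the bands 1..4 from youngest to oldest:
Period 1.
Births: 2380 * 0.177 = 421
Band 2: 1320 * 0.986 = 1302
Band 3: 2380 * 0.967 = 2301
Band 4: 1500 * 0.942 + 1070 * 0.628 = 1413 + 672 = 2085
→ [421, 1302, 2301, 2085]
Total after period 1: 421 + 1302 + 2301 + 2085 = 6109

6109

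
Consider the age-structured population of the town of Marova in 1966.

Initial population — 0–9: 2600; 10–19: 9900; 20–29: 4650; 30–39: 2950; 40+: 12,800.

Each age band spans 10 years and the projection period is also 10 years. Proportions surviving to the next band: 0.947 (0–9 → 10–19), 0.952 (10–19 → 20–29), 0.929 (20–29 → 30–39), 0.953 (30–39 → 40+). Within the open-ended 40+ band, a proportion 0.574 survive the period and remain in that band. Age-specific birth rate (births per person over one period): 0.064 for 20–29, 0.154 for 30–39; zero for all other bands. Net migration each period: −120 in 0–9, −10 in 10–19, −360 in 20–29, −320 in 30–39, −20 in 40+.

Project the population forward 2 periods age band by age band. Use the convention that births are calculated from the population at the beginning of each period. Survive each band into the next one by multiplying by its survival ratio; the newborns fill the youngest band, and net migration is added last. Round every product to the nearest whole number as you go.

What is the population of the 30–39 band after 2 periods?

Call the bands 1 to 5, youngest first.
After projecting period 1:
Births: 4650 × 0.064 = 298, 2950 × 0.154 = 454 ⇒ total 752
Band 2: 2600 × 0.947 = 2462
Band 3: 9900 × 0.952 = 9425
Band 4: 4650 × 0.929 = 4320
Band 5: 2950 × 0.953 + 12800 × 0.574 = 2811 + 7347 = 10158
Net migration: Band 1 − 120 → 632; Band 2 − 10 → 2452; Band 3 − 360 → 9065; Band 4 − 320 → 4000; Band 5 − 20 → 10138
→ [632, 2452, 9065, 4000, 10138]
After projecting period 2:
Births: 9065 × 0.064 = 580, 4000 × 0.154 = 616 ⇒ total 1196
Band 2: 632 × 0.947 = 599
Band 3: 2452 × 0.952 = 2334
Band 4: 9065 × 0.929 = 8421
Band 5: 4000 × 0.953 + 10138 × 0.574 = 3812 + 5819 = 9631
Net migration: Band 1 − 120 → 1076; Band 2 − 10 → 589; Band 3 − 360 → 1974; Band 4 − 320 → 8101; Band 5 − 20 → 9611
→ [1076, 589, 1974, 8101, 9611]

8101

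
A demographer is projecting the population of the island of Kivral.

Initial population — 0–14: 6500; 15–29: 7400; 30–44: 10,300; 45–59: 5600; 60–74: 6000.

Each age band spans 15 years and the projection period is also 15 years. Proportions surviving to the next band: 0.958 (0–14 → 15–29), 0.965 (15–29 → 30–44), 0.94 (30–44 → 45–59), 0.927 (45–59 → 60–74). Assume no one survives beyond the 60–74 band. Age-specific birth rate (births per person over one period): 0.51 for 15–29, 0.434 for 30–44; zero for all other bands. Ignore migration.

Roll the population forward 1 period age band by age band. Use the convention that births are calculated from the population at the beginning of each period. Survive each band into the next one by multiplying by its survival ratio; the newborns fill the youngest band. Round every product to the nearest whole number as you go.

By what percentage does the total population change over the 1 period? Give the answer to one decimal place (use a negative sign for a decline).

1.9

Numbering the groups 1..5 from youngest to oldest:
After projecting period 1:
Births: 7400 × 0.51 = 3774 ; 10300 × 0.434 = 4470 → total 8244
Group 2: 6500 × 0.958 = 6227
Group 3: 7400 × 0.965 = 7141
Group 4: 10300 × 0.94 = 9682
Group 5: 5600 × 0.927 = 5191
Giving 8244 / 6227 / 7141 / 9682 / 5191.
Total: 35800 → 36485; change = 685; percentage change = 1.9%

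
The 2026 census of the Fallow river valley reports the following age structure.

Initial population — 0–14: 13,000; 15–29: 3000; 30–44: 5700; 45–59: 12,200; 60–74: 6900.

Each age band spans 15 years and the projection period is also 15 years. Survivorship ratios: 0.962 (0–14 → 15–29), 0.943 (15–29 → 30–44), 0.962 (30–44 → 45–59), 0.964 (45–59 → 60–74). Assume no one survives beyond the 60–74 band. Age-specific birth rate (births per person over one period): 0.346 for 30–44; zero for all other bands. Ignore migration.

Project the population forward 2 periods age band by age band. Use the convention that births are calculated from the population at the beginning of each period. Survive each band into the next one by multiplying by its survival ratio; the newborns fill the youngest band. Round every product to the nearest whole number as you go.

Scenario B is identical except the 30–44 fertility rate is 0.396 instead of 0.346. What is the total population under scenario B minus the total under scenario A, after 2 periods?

— Period 1 —
Births: 5700 × 0.346 = 1972
15–29: 13000 × 0.962 = 12506
30–44: 3000 × 0.943 = 2829
45–59: 5700 × 0.962 = 5483
60–74: 12200 × 0.964 = 11761
Population now: 0–14=1972, 15–29=12506, 30–44=2829, 45–59=5483, 60–74=11761
— Period 2 —
Births: 2829 × 0.346 = 979
15–29: 1972 × 0.962 = 1897
30–44: 12506 × 0.943 = 11793
45–59: 2829 × 0.962 = 2721
60–74: 5483 × 0.964 = 5286
Population now: 0–14=979, 15–29=1897, 30–44=11793, 45–59=2721, 60–74=5286
Scenario A total after 2 periods: 22676
Scenario B projection —
— Period 1 —
Births: 5700 × 0.396 = 2257
15–29: 13000 × 0.962 = 12506
30–44: 3000 × 0.943 = 2829
45–59: 5700 × 0.962 = 5483
60–74: 12200 × 0.964 = 11761
Population now: 0–14=2257, 15–29=12506, 30–44=2829, 45–59=5483, 60–74=11761
— Period 2 —
Births: 2829 × 0.396 = 1120
15–29: 2257 × 0.962 = 2171
30–44: 12506 × 0.943 = 11793
45–59: 2829 × 0.962 = 2721
60–74: 5483 × 0.964 = 5286
Population now: 0–14=1120, 15–29=2171, 30–44=11793, 45–59=2721, 60–74=5286
Scenario B total after 2 periods: 23091
Difference B − A = 23091 − 22676 = 415

415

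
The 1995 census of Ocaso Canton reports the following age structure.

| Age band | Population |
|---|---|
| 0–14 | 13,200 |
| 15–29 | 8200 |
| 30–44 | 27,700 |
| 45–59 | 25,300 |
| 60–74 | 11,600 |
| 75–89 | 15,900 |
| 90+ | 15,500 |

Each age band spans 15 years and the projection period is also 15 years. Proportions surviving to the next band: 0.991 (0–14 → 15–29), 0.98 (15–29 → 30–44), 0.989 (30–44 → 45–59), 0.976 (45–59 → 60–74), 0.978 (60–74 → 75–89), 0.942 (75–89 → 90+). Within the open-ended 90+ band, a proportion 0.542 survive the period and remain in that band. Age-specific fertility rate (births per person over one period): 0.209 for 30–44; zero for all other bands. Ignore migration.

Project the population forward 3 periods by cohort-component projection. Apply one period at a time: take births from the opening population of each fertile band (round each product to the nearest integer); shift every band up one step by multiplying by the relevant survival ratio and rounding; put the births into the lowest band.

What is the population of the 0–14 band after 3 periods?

2679

After projecting period 1:
Births: 27700 × 0.209 = 5789
15–29: 13200 × 0.991 = 13081
30–44: 8200 × 0.98 = 8036
45–59: 27700 × 0.989 = 27395
60–74: 25300 × 0.976 = 24693
75–89: 11600 × 0.978 = 11345
90+: 15900 × 0.942 + 15500 × 0.542 = 14978 + 8401 = 23379
Population now: 0–14=5789, 15–29=13081, 30–44=8036, 45–59=27395, 60–74=24693, 75–89=11345, 90+=23379
After projecting period 2:
Births: 8036 × 0.209 = 1680
15–29: 5789 × 0.991 = 5737
30–44: 13081 × 0.98 = 12819
45–59: 8036 × 0.989 = 7948
60–74: 27395 × 0.976 = 26738
75–89: 24693 × 0.978 = 24150
90+: 11345 × 0.942 + 23379 × 0.542 = 10687 + 12671 = 23358
Population now: 0–14=1680, 15–29=5737, 30–44=12819, 45–59=7948, 60–74=26738, 75–89=24150, 90+=23358
After projecting period 3:
Births: 12819 × 0.209 = 2679
15–29: 1680 × 0.991 = 1665
30–44: 5737 × 0.98 = 5622
45–59: 12819 × 0.989 = 12678
60–74: 7948 × 0.976 = 7757
75–89: 26738 × 0.978 = 26150
90+: 24150 × 0.942 + 23358 × 0.542 = 22749 + 12660 = 35409
Population now: 0–14=2679, 15–29=1665, 30–44=5622, 45–59=12678, 60–74=7757, 75–89=26150, 90+=35409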